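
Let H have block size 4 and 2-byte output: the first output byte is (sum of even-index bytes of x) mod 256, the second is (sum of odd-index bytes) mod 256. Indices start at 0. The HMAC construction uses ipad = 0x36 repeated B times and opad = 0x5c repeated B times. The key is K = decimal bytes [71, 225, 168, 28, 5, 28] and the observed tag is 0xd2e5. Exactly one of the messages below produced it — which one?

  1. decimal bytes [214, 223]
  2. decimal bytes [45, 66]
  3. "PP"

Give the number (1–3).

Key decimal bytes [71, 225, 168, 28, 5, 28] = 47 e1 a8 1c 05 1c is 6 bytes > B = 4, so hash it first: H(key) = f4 19, then zero-pad to 4 bytes: K' = f4 19 00 00.
K' ⊕ ipad = c2 2f 36 36; K' ⊕ opad = a8 45 5c 5c.
m1: inner = H(c2 2f 36 36 d6 df) = ce 44; tag = H(a8 45 5c 5c ce 44) = d2e5 ← matches
m2: inner = H(c2 2f 36 36 2d 42) = 25 a7; tag = H(a8 45 5c 5c 25 a7) = 2948
m3: inner = H(c2 2f 36 36 50 50) = 48 b5; tag = H(a8 45 5c 5c 48 b5) = 4c56

1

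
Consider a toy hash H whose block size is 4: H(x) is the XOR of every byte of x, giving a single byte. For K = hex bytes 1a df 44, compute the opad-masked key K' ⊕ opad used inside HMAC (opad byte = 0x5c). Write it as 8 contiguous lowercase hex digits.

4683185c

Key hex bytes 1a df 44 is 3 bytes ≤ B = 4; zero-pad to 4 bytes: K' = 1a df 44 00.
XOR each byte with 0x5c: 1a⊕5c=46, df⊕5c=83, 44⊕5c=18, 00⊕5c=5c.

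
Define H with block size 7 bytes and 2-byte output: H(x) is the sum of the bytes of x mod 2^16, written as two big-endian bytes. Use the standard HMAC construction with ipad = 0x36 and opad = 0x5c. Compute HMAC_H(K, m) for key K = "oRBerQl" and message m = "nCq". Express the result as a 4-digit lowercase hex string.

Key "oRBerQl" = 6f 52 42 65 72 51 6c is exactly B = 7 bytes: K' = 6f 52 42 65 72 51 6c.
K' ⊕ ipad = 59 64 74 53 44 67 5a.  K' ⊕ opad = 33 0e 1e 39 2e 0d 30.
Inner input = (K'⊕ipad) ∥ m = 59 64 74 53 44 67 5a ∥ 6e 43 71.
Inner hash: sum = 89+100+116+83+68+103+90+110+67+113 = 939 → 03 ab.
Outer input = (K'⊕opad) ∥ inner = 33 0e 1e 39 2e 0d 30 ∥ 03 ab.
Outer hash (tag): sum = 51+14+30+57+46+13+48+3+171 = 433 → 01 b1.

01b1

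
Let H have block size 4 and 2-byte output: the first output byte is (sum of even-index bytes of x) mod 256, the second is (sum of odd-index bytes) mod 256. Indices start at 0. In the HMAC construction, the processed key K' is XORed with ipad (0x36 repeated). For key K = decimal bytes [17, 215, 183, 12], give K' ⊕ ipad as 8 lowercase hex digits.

Key decimal bytes [17, 215, 183, 12] = 11 d7 b7 0c is exactly B = 4 bytes: K' = 11 d7 b7 0c.
XOR each byte with 0x36: 11⊕36=27, d7⊕36=e1, b7⊕36=81, 0c⊕36=3a.

27e1813a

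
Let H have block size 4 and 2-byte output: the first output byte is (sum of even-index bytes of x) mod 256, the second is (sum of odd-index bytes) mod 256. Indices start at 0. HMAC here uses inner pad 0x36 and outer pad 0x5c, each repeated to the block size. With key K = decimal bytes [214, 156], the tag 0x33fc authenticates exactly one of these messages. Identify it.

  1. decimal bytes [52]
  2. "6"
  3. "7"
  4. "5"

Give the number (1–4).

3

Key decimal bytes [214, 156] = d6 9c is 2 bytes ≤ B = 4; zero-pad to 4 bytes: K' = d6 9c 00 00.
K' ⊕ ipad = e0 aa 36 36; K' ⊕ opad = 8a c0 5c 5c.
m1: inner = H(e0 aa 36 36 34) = 4a e0; tag = H(8a c0 5c 5c 4a e0) = 30fc
m2: inner = H(e0 aa 36 36 36) = 4c e0; tag = H(8a c0 5c 5c 4c e0) = 32fc
m3: inner = H(e0 aa 36 36 37) = 4d e0; tag = H(8a c0 5c 5c 4d e0) = 33fc ← matches
m4: inner = H(e0 aa 36 36 35) = 4b e0; tag = H(8a c0 5c 5c 4b e0) = 31fc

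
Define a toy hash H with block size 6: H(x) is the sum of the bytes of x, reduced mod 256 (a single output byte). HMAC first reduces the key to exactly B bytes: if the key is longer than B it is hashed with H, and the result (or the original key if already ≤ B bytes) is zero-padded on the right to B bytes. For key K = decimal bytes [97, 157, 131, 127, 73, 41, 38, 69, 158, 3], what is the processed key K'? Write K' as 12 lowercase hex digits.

7e0000000000

|K| = 10 > B = 6, so first hash the key.
H(K): sum = 97+157+131+127+73+41+38+69+158+3 = 894; mod 256 = 126 → 7e.
Zero-pad H(K) = 7e to 6 bytes: K' = 7e 00 00 00 00 00.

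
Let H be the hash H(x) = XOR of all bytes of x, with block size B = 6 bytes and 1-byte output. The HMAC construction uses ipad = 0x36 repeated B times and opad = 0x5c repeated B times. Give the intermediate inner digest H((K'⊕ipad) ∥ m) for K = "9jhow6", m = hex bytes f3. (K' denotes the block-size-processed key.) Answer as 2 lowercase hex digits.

Key "9jhow6" = 39 6a 68 6f 77 36 is exactly B = 6 bytes: K' = 39 6a 68 6f 77 36.
K' ⊕ ipad = 0f 5c 5e 59 41 00.
Inner input = 0f 5c 5e 59 41 00 ∥ f3.
Inner hash: XOR 0f⊕5c⊕5e⊕59⊕41⊕00⊕f3 = e6.

e6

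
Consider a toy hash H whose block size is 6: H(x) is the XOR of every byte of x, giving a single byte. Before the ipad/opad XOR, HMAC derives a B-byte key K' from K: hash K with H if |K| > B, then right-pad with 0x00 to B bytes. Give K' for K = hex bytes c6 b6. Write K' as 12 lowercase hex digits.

Key hex bytes c6 b6 is 2 bytes ≤ B = 6; zero-pad to 6 bytes: K' = c6 b6 00 00 00 00.

c6b600000000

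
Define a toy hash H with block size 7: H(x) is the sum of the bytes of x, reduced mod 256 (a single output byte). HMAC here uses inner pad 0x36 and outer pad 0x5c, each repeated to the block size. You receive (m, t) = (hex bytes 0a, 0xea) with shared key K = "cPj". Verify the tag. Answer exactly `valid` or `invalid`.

valid

Key "cPj" = 63 50 6a is 3 bytes ≤ B = 7; zero-pad to 7 bytes: K' = 63 50 6a 00 00 00 00.
K' ⊕ ipad = 55 66 5c 36 36 36 36; K' ⊕ opad = 3f 0c 36 5c 5c 5c 5c.
Inner hash: sum = 85+102+92+54+54+54+54+10 = 505; mod 256 = 249 → f9.
Outer hash (recomputed tag): sum = 63+12+54+92+92+92+92+249 = 746; mod 256 = 234 → ea.
Recomputed tag = ea; claimed = ea → match.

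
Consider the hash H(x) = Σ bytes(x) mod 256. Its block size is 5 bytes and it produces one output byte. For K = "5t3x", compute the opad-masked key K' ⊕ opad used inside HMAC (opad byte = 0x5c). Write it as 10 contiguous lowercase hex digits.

69286f245c

Key "5t3x" = 35 74 33 78 is 4 bytes ≤ B = 5; zero-pad to 5 bytes: K' = 35 74 33 78 00.
XOR each byte with 0x5c: 35⊕5c=69, 74⊕5c=28, 33⊕5c=6f, 78⊕5c=24, 00⊕5c=5c.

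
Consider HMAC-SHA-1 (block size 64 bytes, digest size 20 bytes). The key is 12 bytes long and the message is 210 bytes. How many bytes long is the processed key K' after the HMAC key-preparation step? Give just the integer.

64

Key is 12 ≤ 64 bytes, zero-padded: |K'| = 64.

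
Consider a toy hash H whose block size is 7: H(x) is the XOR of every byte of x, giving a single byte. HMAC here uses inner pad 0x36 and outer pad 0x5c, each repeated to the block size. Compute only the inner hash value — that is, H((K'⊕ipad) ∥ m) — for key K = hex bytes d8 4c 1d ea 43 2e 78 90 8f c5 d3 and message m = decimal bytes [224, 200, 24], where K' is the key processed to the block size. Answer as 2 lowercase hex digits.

Key hex bytes d8 4c 1d ea 43 2e 78 90 8f c5 d3 is 11 bytes > B = 7, so hash it first: H(key) = 7f, then zero-pad to 7 bytes: K' = 7f 00 00 00 00 00 00.
K' ⊕ ipad = 49 36 36 36 36 36 36.
Inner input = 49 36 36 36 36 36 36 ∥ e0 c8 18.
Inner hash: XOR 49⊕36⊕36⊕36⊕36⊕36⊕36⊕e0⊕c8⊕18 = 79.

79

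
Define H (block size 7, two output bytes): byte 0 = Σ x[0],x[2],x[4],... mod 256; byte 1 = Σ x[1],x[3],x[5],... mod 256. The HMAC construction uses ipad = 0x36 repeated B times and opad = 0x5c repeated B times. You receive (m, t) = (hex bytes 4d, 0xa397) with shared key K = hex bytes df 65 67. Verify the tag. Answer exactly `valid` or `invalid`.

invalid

Key hex bytes df 65 67 is 3 bytes ≤ B = 7; zero-pad to 7 bytes: K' = df 65 67 00 00 00 00.
K' ⊕ ipad = e9 53 51 36 36 36 36; K' ⊕ opad = 83 39 3b 5c 5c 5c 5c.
Inner hash: even-index sum = 422 mod 256 = 166; odd-index sum = 268 mod 256 = 12 → a6 0c.
Outer hash (recomputed tag): even-index sum = 386 mod 256 = 130; odd-index sum = 407 mod 256 = 151 → 82 97.
Recomputed tag = 8297; claimed = a397 → mismatch.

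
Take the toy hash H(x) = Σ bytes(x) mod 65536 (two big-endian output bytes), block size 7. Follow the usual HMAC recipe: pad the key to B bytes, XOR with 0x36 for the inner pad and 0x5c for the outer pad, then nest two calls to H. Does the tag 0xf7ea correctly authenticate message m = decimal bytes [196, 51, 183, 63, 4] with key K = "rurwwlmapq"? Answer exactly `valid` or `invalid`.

invalid

Key "rurwwlmapq" = 72 75 72 77 77 6c 6d 61 70 71 is 10 bytes > B = 7, so hash it first: H(key) = 04 62, then zero-pad to 7 bytes: K' = 04 62 00 00 00 00 00.
K' ⊕ ipad = 32 54 36 36 36 36 36; K' ⊕ opad = 58 3e 5c 5c 5c 5c 5c.
Inner hash: sum = 50+84+54+54+54+54+54+196+51+183+63+4 = 901 → 03 85.
Outer hash (recomputed tag): sum = 88+62+92+92+92+92+92+3+133 = 746 → 02 ea.
Recomputed tag = 02ea; claimed = f7ea → mismatch.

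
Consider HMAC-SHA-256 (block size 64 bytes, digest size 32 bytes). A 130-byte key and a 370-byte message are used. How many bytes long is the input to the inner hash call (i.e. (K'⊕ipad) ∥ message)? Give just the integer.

434

Key is 130 > 64 bytes, so it is hashed to 32 bytes then zero-padded to 64: |K'| = 64.
Inner input = (K'⊕ipad) ∥ m → 64 + 370 = 434 bytes.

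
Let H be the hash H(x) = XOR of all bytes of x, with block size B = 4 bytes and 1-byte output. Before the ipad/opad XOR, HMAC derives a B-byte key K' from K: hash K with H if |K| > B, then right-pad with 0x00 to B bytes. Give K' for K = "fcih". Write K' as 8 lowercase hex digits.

66636968

Key "fcih" = 66 63 69 68 is exactly B = 4 bytes: K' = 66 63 69 68.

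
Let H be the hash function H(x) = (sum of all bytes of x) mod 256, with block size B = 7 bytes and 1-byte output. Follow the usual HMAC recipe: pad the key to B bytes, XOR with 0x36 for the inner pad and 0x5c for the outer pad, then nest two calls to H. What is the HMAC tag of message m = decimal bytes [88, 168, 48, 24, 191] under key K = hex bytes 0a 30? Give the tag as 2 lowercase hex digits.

Key hex bytes 0a 30 is 2 bytes ≤ B = 7; zero-pad to 7 bytes: K' = 0a 30 00 00 00 00 00.
K' ⊕ ipad = 3c 06 36 36 36 36 36.  K' ⊕ opad = 56 6c 5c 5c 5c 5c 5c.
Inner input = (K'⊕ipad) ∥ m = 3c 06 36 36 36 36 36 ∥ 58 a8 30 18 bf.
Inner hash: sum = 60+6+54+54+54+54+54+88+168+48+24+191 = 855; mod 256 = 87 → 57.
Outer input = (K'⊕opad) ∥ inner = 56 6c 5c 5c 5c 5c 5c ∥ 57.
Outer hash (tag): sum = 86+108+92+92+92+92+92+87 = 741; mod 256 = 229 → e5.

e5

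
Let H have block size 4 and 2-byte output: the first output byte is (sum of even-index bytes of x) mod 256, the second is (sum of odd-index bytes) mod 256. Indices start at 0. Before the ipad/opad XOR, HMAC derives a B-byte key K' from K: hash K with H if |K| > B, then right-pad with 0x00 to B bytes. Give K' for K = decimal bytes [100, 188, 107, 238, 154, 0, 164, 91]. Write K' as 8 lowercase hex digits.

|K| = 8 > B = 4, so first hash the key.
H(K): even-index sum = 525 mod 256 = 13; odd-index sum = 517 mod 256 = 5 → 0d 05.
Zero-pad H(K) = 0d 05 to 4 bytes: K' = 0d 05 00 00.

0d050000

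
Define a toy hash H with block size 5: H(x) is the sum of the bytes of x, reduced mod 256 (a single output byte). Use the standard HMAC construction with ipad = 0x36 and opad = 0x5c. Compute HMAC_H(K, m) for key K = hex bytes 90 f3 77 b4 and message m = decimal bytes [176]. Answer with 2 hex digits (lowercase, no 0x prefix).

fe

Key hex bytes 90 f3 77 b4 is 4 bytes ≤ B = 5; zero-pad to 5 bytes: K' = 90 f3 77 b4 00.
K' ⊕ ipad = a6 c5 41 82 36.  K' ⊕ opad = cc af 2b e8 5c.
Inner input = (K'⊕ipad) ∥ m = a6 c5 41 82 36 ∥ b0.
Inner hash: sum = 166+197+65+130+54+176 = 788; mod 256 = 20 → 14.
Outer input = (K'⊕opad) ∥ inner = cc af 2b e8 5c ∥ 14.
Outer hash (tag): sum = 204+175+43+232+92+20 = 766; mod 256 = 254 → fe.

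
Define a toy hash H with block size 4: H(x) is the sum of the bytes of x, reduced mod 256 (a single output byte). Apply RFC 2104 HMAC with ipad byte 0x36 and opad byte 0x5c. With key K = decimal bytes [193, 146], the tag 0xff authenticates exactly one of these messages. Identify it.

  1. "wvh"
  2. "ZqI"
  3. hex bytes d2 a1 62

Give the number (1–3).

3

Key decimal bytes [193, 146] = c1 92 is 2 bytes ≤ B = 4; zero-pad to 4 bytes: K' = c1 92 00 00.
K' ⊕ ipad = f7 a4 36 36; K' ⊕ opad = 9d ce 5c 5c.
m1: inner = H(f7 a4 36 36 77 76 68) = 5c; tag = H(9d ce 5c 5c 5c) = 7f
m2: inner = H(f7 a4 36 36 5a 71 49) = 1b; tag = H(9d ce 5c 5c 1b) = 3e
m3: inner = H(f7 a4 36 36 d2 a1 62) = dc; tag = H(9d ce 5c 5c dc) = ff ← matches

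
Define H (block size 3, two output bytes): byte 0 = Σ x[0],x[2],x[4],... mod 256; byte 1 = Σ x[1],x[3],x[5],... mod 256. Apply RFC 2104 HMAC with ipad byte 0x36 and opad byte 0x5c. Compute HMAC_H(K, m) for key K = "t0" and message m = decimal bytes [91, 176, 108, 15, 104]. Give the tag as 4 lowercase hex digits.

b9a3

Key "t0" = 74 30 is 2 bytes ≤ B = 3; zero-pad to 3 bytes: K' = 74 30 00.
K' ⊕ ipad = 42 06 36.  K' ⊕ opad = 28 6c 5c.
Inner input = (K'⊕ipad) ∥ m = 42 06 36 ∥ 5b b0 6c 0f 68.
Inner hash: even-index sum = 311 mod 256 = 55; odd-index sum = 309 mod 256 = 53 → 37 35.
Outer input = (K'⊕opad) ∥ inner = 28 6c 5c ∥ 37 35.
Outer hash (tag): even-index sum = 185 mod 256 = 185; odd-index sum = 163 mod 256 = 163 → b9 a3.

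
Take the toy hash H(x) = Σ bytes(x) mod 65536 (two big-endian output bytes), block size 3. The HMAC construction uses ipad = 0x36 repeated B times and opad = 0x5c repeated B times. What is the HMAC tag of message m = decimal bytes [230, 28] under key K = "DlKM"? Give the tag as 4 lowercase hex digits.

Key "DlKM" = 44 6c 4b 4d is 4 bytes > B = 3, so hash it first: H(key) = 01 48, then zero-pad to 3 bytes: K' = 01 48 00.
K' ⊕ ipad = 37 7e 36.  K' ⊕ opad = 5d 14 5c.
Inner input = (K'⊕ipad) ∥ m = 37 7e 36 ∥ e6 1c.
Inner hash: sum = 55+126+54+230+28 = 493 → 01 ed.
Outer input = (K'⊕opad) ∥ inner = 5d 14 5c ∥ 01 ed.
Outer hash (tag): sum = 93+20+92+1+237 = 443 → 01 bb.

01bb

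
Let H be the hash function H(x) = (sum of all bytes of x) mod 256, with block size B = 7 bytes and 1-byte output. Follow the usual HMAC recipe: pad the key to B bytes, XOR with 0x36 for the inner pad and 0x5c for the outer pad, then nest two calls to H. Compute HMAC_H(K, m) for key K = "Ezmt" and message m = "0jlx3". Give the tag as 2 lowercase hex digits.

Key "Ezmt" = 45 7a 6d 74 is 4 bytes ≤ B = 7; zero-pad to 7 bytes: K' = 45 7a 6d 74 00 00 00.
K' ⊕ ipad = 73 4c 5b 42 36 36 36.  K' ⊕ opad = 19 26 31 28 5c 5c 5c.
Inner input = (K'⊕ipad) ∥ m = 73 4c 5b 42 36 36 36 ∥ 30 6a 6c 78 33.
Inner hash: sum = 115+76+91+66+54+54+54+48+106+108+120+51 = 943; mod 256 = 175 → af.
Outer input = (K'⊕opad) ∥ inner = 19 26 31 28 5c 5c 5c ∥ af.
Outer hash (tag): sum = 25+38+49+40+92+92+92+175 = 603; mod 256 = 91 → 5b.

5b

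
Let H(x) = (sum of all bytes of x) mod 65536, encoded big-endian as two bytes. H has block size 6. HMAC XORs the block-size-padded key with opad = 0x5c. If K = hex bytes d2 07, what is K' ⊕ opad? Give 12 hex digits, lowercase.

Key hex bytes d2 07 is 2 bytes ≤ B = 6; zero-pad to 6 bytes: K' = d2 07 00 00 00 00.
XOR each byte with 0x5c: d2⊕5c=8e, 07⊕5c=5b, 00⊕5c=5c, 00⊕5c=5c, 00⊕5c=5c, 00⊕5c=5c.

8e5b5c5c5c5c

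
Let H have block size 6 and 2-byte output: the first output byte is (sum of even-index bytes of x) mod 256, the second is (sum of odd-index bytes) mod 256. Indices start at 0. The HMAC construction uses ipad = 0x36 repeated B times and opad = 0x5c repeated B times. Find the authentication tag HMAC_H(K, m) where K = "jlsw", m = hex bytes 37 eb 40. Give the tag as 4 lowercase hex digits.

Key "jlsw" = 6a 6c 73 77 is 4 bytes ≤ B = 6; zero-pad to 6 bytes: K' = 6a 6c 73 77 00 00.
K' ⊕ ipad = 5c 5a 45 41 36 36.  K' ⊕ opad = 36 30 2f 2b 5c 5c.
Inner input = (K'⊕ipad) ∥ m = 5c 5a 45 41 36 36 ∥ 37 eb 40.
Inner hash: even-index sum = 334 mod 256 = 78; odd-index sum = 444 mod 256 = 188 → 4e bc.
Outer input = (K'⊕opad) ∥ inner = 36 30 2f 2b 5c 5c ∥ 4e bc.
Outer hash (tag): even-index sum = 271 mod 256 = 15; odd-index sum = 371 mod 256 = 115 → 0f 73.

0f73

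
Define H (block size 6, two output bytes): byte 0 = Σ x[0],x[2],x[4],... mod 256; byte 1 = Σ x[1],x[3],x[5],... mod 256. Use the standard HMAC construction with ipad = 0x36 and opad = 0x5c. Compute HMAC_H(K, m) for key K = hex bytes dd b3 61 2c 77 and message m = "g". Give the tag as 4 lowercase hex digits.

Key hex bytes dd b3 61 2c 77 is 5 bytes ≤ B = 6; zero-pad to 6 bytes: K' = dd b3 61 2c 77 00.
K' ⊕ ipad = eb 85 57 1a 41 36.  K' ⊕ opad = 81 ef 3d 70 2b 5c.
Inner input = (K'⊕ipad) ∥ m = eb 85 57 1a 41 36 ∥ 67.
Inner hash: even-index sum = 490 mod 256 = 234; odd-index sum = 213 mod 256 = 213 → ea d5.
Outer input = (K'⊕opad) ∥ inner = 81 ef 3d 70 2b 5c ∥ ea d5.
Outer hash (tag): even-index sum = 467 mod 256 = 211; odd-index sum = 656 mod 256 = 144 → d3 90.

d390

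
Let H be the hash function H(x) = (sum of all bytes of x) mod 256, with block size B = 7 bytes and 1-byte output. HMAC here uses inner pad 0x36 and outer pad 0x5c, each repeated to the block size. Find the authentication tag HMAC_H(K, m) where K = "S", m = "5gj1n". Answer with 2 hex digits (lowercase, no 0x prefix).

Key "S" = 53 is 1 byte ≤ B = 7; zero-pad to 7 bytes: K' = 53 00 00 00 00 00 00.
K' ⊕ ipad = 65 36 36 36 36 36 36.  K' ⊕ opad = 0f 5c 5c 5c 5c 5c 5c.
Inner input = (K'⊕ipad) ∥ m = 65 36 36 36 36 36 36 ∥ 35 67 6a 31 6e.
Inner hash: sum = 101+54+54+54+54+54+54+53+103+106+49+110 = 846; mod 256 = 78 → 4e.
Outer input = (K'⊕opad) ∥ inner = 0f 5c 5c 5c 5c 5c 5c ∥ 4e.
Outer hash (tag): sum = 15+92+92+92+92+92+92+78 = 645; mod 256 = 133 → 85.

85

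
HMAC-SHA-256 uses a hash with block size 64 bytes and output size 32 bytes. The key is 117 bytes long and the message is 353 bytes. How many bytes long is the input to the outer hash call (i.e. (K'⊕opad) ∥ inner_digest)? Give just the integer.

Key is 117 > 64 bytes, so it is hashed to 32 bytes then zero-padded to 64: |K'| = 64.
Outer input = (K'⊕opad) ∥ H(inner) → 64 + 32 = 96 bytes.

96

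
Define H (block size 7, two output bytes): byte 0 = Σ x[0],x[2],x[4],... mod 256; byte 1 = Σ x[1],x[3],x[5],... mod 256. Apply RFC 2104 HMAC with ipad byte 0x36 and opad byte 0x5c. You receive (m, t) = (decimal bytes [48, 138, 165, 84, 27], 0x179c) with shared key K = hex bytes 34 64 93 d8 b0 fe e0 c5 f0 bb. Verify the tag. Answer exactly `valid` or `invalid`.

invalid

Key hex bytes 34 64 93 d8 b0 fe e0 c5 f0 bb is 10 bytes > B = 7, so hash it first: H(key) = 47 ba, then zero-pad to 7 bytes: K' = 47 ba 00 00 00 00 00.
K' ⊕ ipad = 71 8c 36 36 36 36 36; K' ⊕ opad = 1b e6 5c 5c 5c 5c 5c.
Inner hash: even-index sum = 497 mod 256 = 241; odd-index sum = 488 mod 256 = 232 → f1 e8.
Outer hash (recomputed tag): even-index sum = 535 mod 256 = 23; odd-index sum = 655 mod 256 = 143 → 17 8f.
Recomputed tag = 178f; claimed = 179c → mismatch.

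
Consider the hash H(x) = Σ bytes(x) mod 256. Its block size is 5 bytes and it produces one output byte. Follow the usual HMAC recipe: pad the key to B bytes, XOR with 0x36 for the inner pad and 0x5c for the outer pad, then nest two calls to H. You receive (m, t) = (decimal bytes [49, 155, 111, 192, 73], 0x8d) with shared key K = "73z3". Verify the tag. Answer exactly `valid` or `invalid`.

invalid

Key "73z3" = 37 33 7a 33 is 4 bytes ≤ B = 5; zero-pad to 5 bytes: K' = 37 33 7a 33 00.
K' ⊕ ipad = 01 05 4c 05 36; K' ⊕ opad = 6b 6f 26 6f 5c.
Inner hash: sum = 1+5+76+5+54+49+155+111+192+73 = 721; mod 256 = 209 → d1.
Outer hash (recomputed tag): sum = 107+111+38+111+92+209 = 668; mod 256 = 156 → 9c.
Recomputed tag = 9c; claimed = 8d → mismatch.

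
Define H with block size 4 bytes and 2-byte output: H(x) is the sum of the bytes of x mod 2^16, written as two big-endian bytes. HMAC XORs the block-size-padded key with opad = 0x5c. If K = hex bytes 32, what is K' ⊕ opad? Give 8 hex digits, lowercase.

6e5c5c5c

Key hex bytes 32 is 1 byte ≤ B = 4; zero-pad to 4 bytes: K' = 32 00 00 00.
XOR each byte with 0x5c: 32⊕5c=6e, 00⊕5c=5c, 00⊕5c=5c, 00⊕5c=5c.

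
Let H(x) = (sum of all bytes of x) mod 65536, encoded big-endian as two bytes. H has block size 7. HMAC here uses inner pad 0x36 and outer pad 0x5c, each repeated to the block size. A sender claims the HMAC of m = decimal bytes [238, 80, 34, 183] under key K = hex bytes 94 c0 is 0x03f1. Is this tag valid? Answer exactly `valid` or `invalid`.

valid

Key hex bytes 94 c0 is 2 bytes ≤ B = 7; zero-pad to 7 bytes: K' = 94 c0 00 00 00 00 00.
K' ⊕ ipad = a2 f6 36 36 36 36 36; K' ⊕ opad = c8 9c 5c 5c 5c 5c 5c.
Inner hash: sum = 162+246+54+54+54+54+54+238+80+34+183 = 1213 → 04 bd.
Outer hash (recomputed tag): sum = 200+156+92+92+92+92+92+4+189 = 1009 → 03 f1.
Recomputed tag = 03f1; claimed = 03f1 → match.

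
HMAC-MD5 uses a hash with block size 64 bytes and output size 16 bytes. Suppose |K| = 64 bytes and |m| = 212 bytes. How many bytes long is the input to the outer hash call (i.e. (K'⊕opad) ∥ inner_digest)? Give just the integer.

Key is 64 ≤ 64 bytes, zero-padded: |K'| = 64.
Outer input = (K'⊕opad) ∥ H(inner) → 64 + 16 = 80 bytes.

80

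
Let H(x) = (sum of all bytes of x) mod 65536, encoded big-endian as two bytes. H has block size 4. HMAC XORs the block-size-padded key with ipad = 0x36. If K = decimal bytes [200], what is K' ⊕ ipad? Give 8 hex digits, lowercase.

Key decimal bytes [200] = c8 is 1 byte ≤ B = 4; zero-pad to 4 bytes: K' = c8 00 00 00.
XOR each byte with 0x36: c8⊕36=fe, 00⊕36=36, 00⊕36=36, 00⊕36=36.

fe363636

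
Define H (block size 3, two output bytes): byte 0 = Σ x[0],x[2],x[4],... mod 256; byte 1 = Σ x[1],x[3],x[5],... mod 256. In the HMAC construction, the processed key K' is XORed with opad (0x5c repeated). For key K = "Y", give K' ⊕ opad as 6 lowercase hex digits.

055c5c

Key "Y" = 59 is 1 byte ≤ B = 3; zero-pad to 3 bytes: K' = 59 00 00.
XOR each byte with 0x5c: 59⊕5c=05, 00⊕5c=5c, 00⊕5c=5c.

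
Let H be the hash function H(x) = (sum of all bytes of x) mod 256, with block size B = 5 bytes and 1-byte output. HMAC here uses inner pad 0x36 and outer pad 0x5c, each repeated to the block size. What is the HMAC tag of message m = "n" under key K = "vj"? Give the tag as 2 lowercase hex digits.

20

Key "vj" = 76 6a is 2 bytes ≤ B = 5; zero-pad to 5 bytes: K' = 76 6a 00 00 00.
K' ⊕ ipad = 40 5c 36 36 36.  K' ⊕ opad = 2a 36 5c 5c 5c.
Inner input = (K'⊕ipad) ∥ m = 40 5c 36 36 36 ∥ 6e.
Inner hash: sum = 64+92+54+54+54+110 = 428; mod 256 = 172 → ac.
Outer input = (K'⊕opad) ∥ inner = 2a 36 5c 5c 5c ∥ ac.
Outer hash (tag): sum = 42+54+92+92+92+172 = 544; mod 256 = 32 → 20.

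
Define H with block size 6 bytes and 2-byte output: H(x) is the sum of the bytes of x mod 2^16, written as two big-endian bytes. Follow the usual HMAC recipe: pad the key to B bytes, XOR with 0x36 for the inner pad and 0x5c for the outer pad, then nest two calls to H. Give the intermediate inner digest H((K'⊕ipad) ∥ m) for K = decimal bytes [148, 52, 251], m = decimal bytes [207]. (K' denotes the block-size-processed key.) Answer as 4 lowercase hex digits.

Key decimal bytes [148, 52, 251] = 94 34 fb is 3 bytes ≤ B = 6; zero-pad to 6 bytes: K' = 94 34 fb 00 00 00.
K' ⊕ ipad = a2 02 cd 36 36 36.
Inner input = a2 02 cd 36 36 36 ∥ cf.
Inner hash: sum = 162+2+205+54+54+54+207 = 738 → 02 e2.

02e2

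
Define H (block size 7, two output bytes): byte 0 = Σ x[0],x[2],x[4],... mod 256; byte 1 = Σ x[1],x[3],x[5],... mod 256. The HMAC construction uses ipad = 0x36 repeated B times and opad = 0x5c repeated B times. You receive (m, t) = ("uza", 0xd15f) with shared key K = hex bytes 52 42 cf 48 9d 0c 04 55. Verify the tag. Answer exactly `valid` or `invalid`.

invalid

Key hex bytes 52 42 cf 48 9d 0c 04 55 is 8 bytes > B = 7, so hash it first: H(key) = c2 eb, then zero-pad to 7 bytes: K' = c2 eb 00 00 00 00 00.
K' ⊕ ipad = f4 dd 36 36 36 36 36; K' ⊕ opad = 9e b7 5c 5c 5c 5c 5c.
Inner hash: even-index sum = 528 mod 256 = 16; odd-index sum = 543 mod 256 = 31 → 10 1f.
Outer hash (recomputed tag): even-index sum = 465 mod 256 = 209; odd-index sum = 383 mod 256 = 127 → d1 7f.
Recomputed tag = d17f; claimed = d15f → mismatch.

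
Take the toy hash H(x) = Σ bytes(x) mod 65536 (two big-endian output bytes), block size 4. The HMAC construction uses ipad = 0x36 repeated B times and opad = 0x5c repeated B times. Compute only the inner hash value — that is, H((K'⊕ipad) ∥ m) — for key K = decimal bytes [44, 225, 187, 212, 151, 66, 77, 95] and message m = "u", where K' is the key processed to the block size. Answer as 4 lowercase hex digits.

012a

Key decimal bytes [44, 225, 187, 212, 151, 66, 77, 95] = 2c e1 bb d4 97 42 4d 5f is 8 bytes > B = 4, so hash it first: H(key) = 04 21, then zero-pad to 4 bytes: K' = 04 21 00 00.
K' ⊕ ipad = 32 17 36 36.
Inner input = 32 17 36 36 ∥ 75.
Inner hash: sum = 50+23+54+54+117 = 298 → 01 2a.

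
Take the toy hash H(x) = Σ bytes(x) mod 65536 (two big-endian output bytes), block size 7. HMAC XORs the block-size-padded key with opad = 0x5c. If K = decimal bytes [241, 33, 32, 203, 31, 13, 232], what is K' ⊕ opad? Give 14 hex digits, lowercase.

Key decimal bytes [241, 33, 32, 203, 31, 13, 232] = f1 21 20 cb 1f 0d e8 is exactly B = 7 bytes: K' = f1 21 20 cb 1f 0d e8.
XOR each byte with 0x5c: f1⊕5c=ad, 21⊕5c=7d, 20⊕5c=7c, cb⊕5c=97, 1f⊕5c=43, 0d⊕5c=51, e8⊕5c=b4.

ad7d7c974351b4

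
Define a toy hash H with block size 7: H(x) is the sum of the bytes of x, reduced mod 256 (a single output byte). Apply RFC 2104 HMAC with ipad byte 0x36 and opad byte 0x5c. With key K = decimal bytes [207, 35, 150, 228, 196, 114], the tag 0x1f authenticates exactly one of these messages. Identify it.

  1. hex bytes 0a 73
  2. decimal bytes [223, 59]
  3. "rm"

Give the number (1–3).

1

Key decimal bytes [207, 35, 150, 228, 196, 114] = cf 23 96 e4 c4 72 is 6 bytes ≤ B = 7; zero-pad to 7 bytes: K' = cf 23 96 e4 c4 72 00.
K' ⊕ ipad = f9 15 a0 d2 f2 44 36; K' ⊕ opad = 93 7f ca b8 98 2e 5c.
m1: inner = H(f9 15 a0 d2 f2 44 36 0a 73) = 69; tag = H(93 7f ca b8 98 2e 5c 69) = 1f ← matches
m2: inner = H(f9 15 a0 d2 f2 44 36 df 3b) = 06; tag = H(93 7f ca b8 98 2e 5c 06) = bc
m3: inner = H(f9 15 a0 d2 f2 44 36 72 6d) = cb; tag = H(93 7f ca b8 98 2e 5c cb) = 81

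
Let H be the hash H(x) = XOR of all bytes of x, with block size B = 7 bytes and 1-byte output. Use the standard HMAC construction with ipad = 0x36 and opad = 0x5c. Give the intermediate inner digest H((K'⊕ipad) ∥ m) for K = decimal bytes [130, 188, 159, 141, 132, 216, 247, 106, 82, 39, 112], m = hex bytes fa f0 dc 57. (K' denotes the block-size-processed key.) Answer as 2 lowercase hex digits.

5f

Key decimal bytes [130, 188, 159, 141, 132, 216, 247, 106, 82, 39, 112] = 82 bc 9f 8d 84 d8 f7 6a 52 27 70 is 11 bytes > B = 7, so hash it first: H(key) = e8, then zero-pad to 7 bytes: K' = e8 00 00 00 00 00 00.
K' ⊕ ipad = de 36 36 36 36 36 36.
Inner input = de 36 36 36 36 36 36 ∥ fa f0 dc 57.
Inner hash: XOR de⊕36⊕36⊕36⊕36⊕36⊕36⊕fa⊕f0⊕dc⊕57 = 5f.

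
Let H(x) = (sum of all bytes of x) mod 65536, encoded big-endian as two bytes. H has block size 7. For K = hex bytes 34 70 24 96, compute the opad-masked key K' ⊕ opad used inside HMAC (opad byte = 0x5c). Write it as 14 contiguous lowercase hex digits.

Key hex bytes 34 70 24 96 is 4 bytes ≤ B = 7; zero-pad to 7 bytes: K' = 34 70 24 96 00 00 00.
XOR each byte with 0x5c: 34⊕5c=68, 70⊕5c=2c, 24⊕5c=78, 96⊕5c=ca, 00⊕5c=5c, 00⊕5c=5c, 00⊕5c=5c.

682c78ca5c5c5c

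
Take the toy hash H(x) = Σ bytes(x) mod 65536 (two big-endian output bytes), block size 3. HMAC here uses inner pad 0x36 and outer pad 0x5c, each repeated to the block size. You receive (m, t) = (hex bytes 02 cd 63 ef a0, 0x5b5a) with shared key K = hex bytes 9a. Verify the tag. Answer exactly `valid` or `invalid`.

invalid

Key hex bytes 9a is 1 byte ≤ B = 3; zero-pad to 3 bytes: K' = 9a 00 00.
K' ⊕ ipad = ac 36 36; K' ⊕ opad = c6 5c 5c.
Inner hash: sum = 172+54+54+2+205+99+239+160 = 985 → 03 d9.
Outer hash (recomputed tag): sum = 198+92+92+3+217 = 602 → 02 5a.
Recomputed tag = 025a; claimed = 5b5a → mismatch.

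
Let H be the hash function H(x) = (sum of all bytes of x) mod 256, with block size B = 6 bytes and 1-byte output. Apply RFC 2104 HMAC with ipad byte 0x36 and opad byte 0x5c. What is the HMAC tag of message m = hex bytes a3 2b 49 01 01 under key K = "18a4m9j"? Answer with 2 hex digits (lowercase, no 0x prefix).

7d

Key "18a4m9j" = 31 38 61 34 6d 39 6a is 7 bytes > B = 6, so hash it first: H(key) = 0e, then zero-pad to 6 bytes: K' = 0e 00 00 00 00 00.
K' ⊕ ipad = 38 36 36 36 36 36.  K' ⊕ opad = 52 5c 5c 5c 5c 5c.
Inner input = (K'⊕ipad) ∥ m = 38 36 36 36 36 36 ∥ a3 2b 49 01 01.
Inner hash: sum = 56+54+54+54+54+54+163+43+73+1+1 = 607; mod 256 = 95 → 5f.
Outer input = (K'⊕opad) ∥ inner = 52 5c 5c 5c 5c 5c ∥ 5f.
Outer hash (tag): sum = 82+92+92+92+92+92+95 = 637; mod 256 = 125 → 7d.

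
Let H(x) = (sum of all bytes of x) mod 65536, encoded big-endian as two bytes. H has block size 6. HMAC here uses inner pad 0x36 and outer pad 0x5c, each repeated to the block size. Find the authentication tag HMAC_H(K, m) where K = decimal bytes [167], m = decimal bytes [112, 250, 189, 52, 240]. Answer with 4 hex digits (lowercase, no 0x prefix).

Key decimal bytes [167] = a7 is 1 byte ≤ B = 6; zero-pad to 6 bytes: K' = a7 00 00 00 00 00.
K' ⊕ ipad = 91 36 36 36 36 36.  K' ⊕ opad = fb 5c 5c 5c 5c 5c.
Inner input = (K'⊕ipad) ∥ m = 91 36 36 36 36 36 ∥ 70 fa bd 34 f0.
Inner hash: sum = 145+54+54+54+54+54+112+250+189+52+240 = 1258 → 04 ea.
Outer input = (K'⊕opad) ∥ inner = fb 5c 5c 5c 5c 5c ∥ 04 ea.
Outer hash (tag): sum = 251+92+92+92+92+92+4+234 = 949 → 03 b5.

03b5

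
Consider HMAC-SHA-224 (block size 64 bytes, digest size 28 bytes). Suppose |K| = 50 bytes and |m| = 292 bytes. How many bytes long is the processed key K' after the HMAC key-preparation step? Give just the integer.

Key is 50 ≤ 64 bytes, zero-padded: |K'| = 64.

64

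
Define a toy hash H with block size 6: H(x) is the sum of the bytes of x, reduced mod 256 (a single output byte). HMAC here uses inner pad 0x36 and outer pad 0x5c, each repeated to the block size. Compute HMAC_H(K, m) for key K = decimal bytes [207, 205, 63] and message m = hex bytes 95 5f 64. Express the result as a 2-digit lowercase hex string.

92

Key decimal bytes [207, 205, 63] = cf cd 3f is 3 bytes ≤ B = 6; zero-pad to 6 bytes: K' = cf cd 3f 00 00 00.
K' ⊕ ipad = f9 fb 09 36 36 36.  K' ⊕ opad = 93 91 63 5c 5c 5c.
Inner input = (K'⊕ipad) ∥ m = f9 fb 09 36 36 36 ∥ 95 5f 64.
Inner hash: sum = 249+251+9+54+54+54+149+95+100 = 1015; mod 256 = 247 → f7.
Outer input = (K'⊕opad) ∥ inner = 93 91 63 5c 5c 5c ∥ f7.
Outer hash (tag): sum = 147+145+99+92+92+92+247 = 914; mod 256 = 146 → 92.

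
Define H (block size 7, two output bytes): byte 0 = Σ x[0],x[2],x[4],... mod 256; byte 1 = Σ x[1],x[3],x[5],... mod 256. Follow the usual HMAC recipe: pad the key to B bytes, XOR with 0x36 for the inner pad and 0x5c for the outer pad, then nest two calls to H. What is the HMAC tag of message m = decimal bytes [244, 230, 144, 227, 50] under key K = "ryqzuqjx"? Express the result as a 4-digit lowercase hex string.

Key "ryqzuqjx" = 72 79 71 7a 75 71 6a 78 is 8 bytes > B = 7, so hash it first: H(key) = c2 dc, then zero-pad to 7 bytes: K' = c2 dc 00 00 00 00 00.
K' ⊕ ipad = f4 ea 36 36 36 36 36.  K' ⊕ opad = 9e 80 5c 5c 5c 5c 5c.
Inner input = (K'⊕ipad) ∥ m = f4 ea 36 36 36 36 36 ∥ f4 e6 90 e3 32.
Inner hash: even-index sum = 863 mod 256 = 95; odd-index sum = 780 mod 256 = 12 → 5f 0c.
Outer input = (K'⊕opad) ∥ inner = 9e 80 5c 5c 5c 5c 5c ∥ 5f 0c.
Outer hash (tag): even-index sum = 446 mod 256 = 190; odd-index sum = 407 mod 256 = 151 → be 97.

be97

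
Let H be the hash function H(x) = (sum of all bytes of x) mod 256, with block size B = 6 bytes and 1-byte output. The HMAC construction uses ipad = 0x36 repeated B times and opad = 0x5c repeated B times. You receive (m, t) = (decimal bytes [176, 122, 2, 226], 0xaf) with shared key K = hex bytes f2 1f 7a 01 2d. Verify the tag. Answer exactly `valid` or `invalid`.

Key hex bytes f2 1f 7a 01 2d is 5 bytes ≤ B = 6; zero-pad to 6 bytes: K' = f2 1f 7a 01 2d 00.
K' ⊕ ipad = c4 29 4c 37 1b 36; K' ⊕ opad = ae 43 26 5d 71 5c.
Inner hash: sum = 196+41+76+55+27+54+176+122+2+226 = 975; mod 256 = 207 → cf.
Outer hash (recomputed tag): sum = 174+67+38+93+113+92+207 = 784; mod 256 = 16 → 10.
Recomputed tag = 10; claimed = af → mismatch.

invalid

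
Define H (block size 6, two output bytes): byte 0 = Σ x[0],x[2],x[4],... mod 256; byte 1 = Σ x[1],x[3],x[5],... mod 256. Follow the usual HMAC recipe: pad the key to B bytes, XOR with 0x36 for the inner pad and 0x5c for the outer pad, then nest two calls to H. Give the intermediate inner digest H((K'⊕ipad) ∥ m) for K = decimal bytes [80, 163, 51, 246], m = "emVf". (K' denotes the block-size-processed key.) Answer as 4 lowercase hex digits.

5c5e

Key decimal bytes [80, 163, 51, 246] = 50 a3 33 f6 is 4 bytes ≤ B = 6; zero-pad to 6 bytes: K' = 50 a3 33 f6 00 00.
K' ⊕ ipad = 66 95 05 c0 36 36.
Inner input = 66 95 05 c0 36 36 ∥ 65 6d 56 66.
Inner hash: even-index sum = 348 mod 256 = 92; odd-index sum = 606 mod 256 = 94 → 5c 5e.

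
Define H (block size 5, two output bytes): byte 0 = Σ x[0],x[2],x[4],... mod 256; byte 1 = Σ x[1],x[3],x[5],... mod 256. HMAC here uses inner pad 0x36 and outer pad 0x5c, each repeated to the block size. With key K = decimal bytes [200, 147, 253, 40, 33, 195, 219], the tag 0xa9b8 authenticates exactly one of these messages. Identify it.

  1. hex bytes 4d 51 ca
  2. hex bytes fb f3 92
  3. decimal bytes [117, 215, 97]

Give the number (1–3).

3

Key decimal bytes [200, 147, 253, 40, 33, 195, 219] = c8 93 fd 28 21 c3 db is 7 bytes > B = 5, so hash it first: H(key) = c1 7e, then zero-pad to 5 bytes: K' = c1 7e 00 00 00.
K' ⊕ ipad = f7 48 36 36 36; K' ⊕ opad = 9d 22 5c 5c 5c.
m1: inner = H(f7 48 36 36 36 4d 51 ca) = b4 95; tag = H(9d 22 5c 5c 5c b4 95) = ea32
m2: inner = H(f7 48 36 36 36 fb f3 92) = 56 0b; tag = H(9d 22 5c 5c 5c 56 0b) = 60d4
m3: inner = H(f7 48 36 36 36 75 d7 61) = 3a 54; tag = H(9d 22 5c 5c 5c 3a 54) = a9b8 ← matches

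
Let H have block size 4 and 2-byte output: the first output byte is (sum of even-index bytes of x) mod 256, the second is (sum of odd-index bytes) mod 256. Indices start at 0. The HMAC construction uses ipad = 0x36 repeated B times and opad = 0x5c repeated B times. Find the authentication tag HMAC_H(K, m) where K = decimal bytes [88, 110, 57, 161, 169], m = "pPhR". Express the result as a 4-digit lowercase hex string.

dcc0

Key decimal bytes [88, 110, 57, 161, 169] = 58 6e 39 a1 a9 is 5 bytes > B = 4, so hash it first: H(key) = 3a 0f, then zero-pad to 4 bytes: K' = 3a 0f 00 00.
K' ⊕ ipad = 0c 39 36 36.  K' ⊕ opad = 66 53 5c 5c.
Inner input = (K'⊕ipad) ∥ m = 0c 39 36 36 ∥ 70 50 68 52.
Inner hash: even-index sum = 282 mod 256 = 26; odd-index sum = 273 mod 256 = 17 → 1a 11.
Outer input = (K'⊕opad) ∥ inner = 66 53 5c 5c ∥ 1a 11.
Outer hash (tag): even-index sum = 220 mod 256 = 220; odd-index sum = 192 mod 256 = 192 → dc c0.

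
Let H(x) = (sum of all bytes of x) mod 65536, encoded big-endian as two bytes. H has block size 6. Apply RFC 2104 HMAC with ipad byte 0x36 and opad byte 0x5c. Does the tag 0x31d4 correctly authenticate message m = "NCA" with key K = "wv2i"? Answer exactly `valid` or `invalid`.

invalid

Key "wv2i" = 77 76 32 69 is 4 bytes ≤ B = 6; zero-pad to 6 bytes: K' = 77 76 32 69 00 00.
K' ⊕ ipad = 41 40 04 5f 36 36; K' ⊕ opad = 2b 2a 6e 35 5c 5c.
Inner hash: sum = 65+64+4+95+54+54+78+67+65 = 546 → 02 22.
Outer hash (recomputed tag): sum = 43+42+110+53+92+92+2+34 = 468 → 01 d4.
Recomputed tag = 01d4; claimed = 31d4 → mismatch.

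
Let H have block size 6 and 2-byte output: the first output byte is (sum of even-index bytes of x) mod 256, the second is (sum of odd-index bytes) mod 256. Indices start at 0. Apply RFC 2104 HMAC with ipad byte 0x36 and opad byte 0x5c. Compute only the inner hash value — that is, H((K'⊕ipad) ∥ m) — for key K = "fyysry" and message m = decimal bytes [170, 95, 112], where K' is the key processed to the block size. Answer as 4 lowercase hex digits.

fd42

Key "fyysry" = 66 79 79 73 72 79 is exactly B = 6 bytes: K' = 66 79 79 73 72 79.
K' ⊕ ipad = 50 4f 4f 45 44 4f.
Inner input = 50 4f 4f 45 44 4f ∥ aa 5f 70.
Inner hash: even-index sum = 509 mod 256 = 253; odd-index sum = 322 mod 256 = 66 → fd 42.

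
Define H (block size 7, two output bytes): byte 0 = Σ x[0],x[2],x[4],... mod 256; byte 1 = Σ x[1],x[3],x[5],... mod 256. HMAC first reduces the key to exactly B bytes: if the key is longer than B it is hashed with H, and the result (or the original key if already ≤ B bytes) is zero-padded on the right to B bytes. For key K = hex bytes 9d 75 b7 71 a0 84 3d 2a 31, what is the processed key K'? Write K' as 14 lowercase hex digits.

|K| = 9 > B = 7, so first hash the key.
H(K): even-index sum = 610 mod 256 = 98; odd-index sum = 404 mod 256 = 148 → 62 94.
Zero-pad H(K) = 62 94 to 7 bytes: K' = 62 94 00 00 00 00 00.

62940000000000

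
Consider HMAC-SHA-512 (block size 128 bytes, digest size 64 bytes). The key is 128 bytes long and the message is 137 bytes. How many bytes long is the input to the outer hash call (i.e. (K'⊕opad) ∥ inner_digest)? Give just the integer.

Key is 128 ≤ 128 bytes, zero-padded: |K'| = 128.
Outer input = (K'⊕opad) ∥ H(inner) → 128 + 64 = 192 bytes.

192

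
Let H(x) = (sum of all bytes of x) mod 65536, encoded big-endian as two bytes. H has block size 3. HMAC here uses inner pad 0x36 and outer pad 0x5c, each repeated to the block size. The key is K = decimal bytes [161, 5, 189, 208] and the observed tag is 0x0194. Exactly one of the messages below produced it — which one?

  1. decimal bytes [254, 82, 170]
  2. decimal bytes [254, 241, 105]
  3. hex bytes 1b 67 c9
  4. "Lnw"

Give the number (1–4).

1

Key decimal bytes [161, 5, 189, 208] = a1 05 bd d0 is 4 bytes > B = 3, so hash it first: H(key) = 02 33, then zero-pad to 3 bytes: K' = 02 33 00.
K' ⊕ ipad = 34 05 36; K' ⊕ opad = 5e 6f 5c.
m1: inner = H(34 05 36 fe 52 aa) = 02 69; tag = H(5e 6f 5c 02 69) = 0194 ← matches
m2: inner = H(34 05 36 fe f1 69) = 02 c7; tag = H(5e 6f 5c 02 c7) = 01f2
m3: inner = H(34 05 36 1b 67 c9) = 01 ba; tag = H(5e 6f 5c 01 ba) = 01e4
m4: inner = H(34 05 36 4c 6e 77) = 01 a0; tag = H(5e 6f 5c 01 a0) = 01ca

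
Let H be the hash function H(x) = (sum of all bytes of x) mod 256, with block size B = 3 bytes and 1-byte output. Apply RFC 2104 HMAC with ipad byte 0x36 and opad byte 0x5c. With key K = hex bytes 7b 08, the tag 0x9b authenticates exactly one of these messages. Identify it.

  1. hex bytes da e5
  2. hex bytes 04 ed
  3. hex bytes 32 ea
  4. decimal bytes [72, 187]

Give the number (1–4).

Key hex bytes 7b 08 is 2 bytes ≤ B = 3; zero-pad to 3 bytes: K' = 7b 08 00.
K' ⊕ ipad = 4d 3e 36; K' ⊕ opad = 27 54 5c.
m1: inner = H(4d 3e 36 da e5) = 80; tag = H(27 54 5c 80) = 57
m2: inner = H(4d 3e 36 04 ed) = b2; tag = H(27 54 5c b2) = 89
m3: inner = H(4d 3e 36 32 ea) = dd; tag = H(27 54 5c dd) = b4
m4: inner = H(4d 3e 36 48 bb) = c4; tag = H(27 54 5c c4) = 9b ← matches

4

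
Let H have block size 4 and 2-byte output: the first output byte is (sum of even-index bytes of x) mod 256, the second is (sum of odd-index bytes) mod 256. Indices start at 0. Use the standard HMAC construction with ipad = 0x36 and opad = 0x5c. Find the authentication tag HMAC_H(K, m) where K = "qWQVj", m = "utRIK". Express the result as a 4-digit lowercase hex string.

Key "qWQVj" = 71 57 51 56 6a is 5 bytes > B = 4, so hash it first: H(key) = 2c ad, then zero-pad to 4 bytes: K' = 2c ad 00 00.
K' ⊕ ipad = 1a 9b 36 36.  K' ⊕ opad = 70 f1 5c 5c.
Inner input = (K'⊕ipad) ∥ m = 1a 9b 36 36 ∥ 75 74 52 49 4b.
Inner hash: even-index sum = 354 mod 256 = 98; odd-index sum = 398 mod 256 = 142 → 62 8e.
Outer input = (K'⊕opad) ∥ inner = 70 f1 5c 5c ∥ 62 8e.
Outer hash (tag): even-index sum = 302 mod 256 = 46; odd-index sum = 475 mod 256 = 219 → 2e db.

2edb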